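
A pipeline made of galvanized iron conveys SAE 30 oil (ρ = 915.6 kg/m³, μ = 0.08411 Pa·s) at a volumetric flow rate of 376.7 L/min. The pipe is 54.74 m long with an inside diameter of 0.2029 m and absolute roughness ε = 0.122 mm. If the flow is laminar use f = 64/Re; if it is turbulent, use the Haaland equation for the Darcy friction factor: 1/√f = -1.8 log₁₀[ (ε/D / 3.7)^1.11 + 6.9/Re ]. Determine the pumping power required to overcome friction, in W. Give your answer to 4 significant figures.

Q = 376.7 L/min = 376.7/60000 = 0.006278 m³/s.
Cross-sectional area A = πD²/4 = π(0.2029)²/4 = 0.03233 m²; mean velocity V = Q/A = 0.006278/0.03233 = 0.1942 m/s.
Reynolds number Re = ρVD/μ = 915.6 · 0.1942 · 0.2029 / 0.0841 = 428.9.
Re < 2300 → laminar flow, so f = 64/Re = 64/428.9 = 0.1492 (the turbulent correlation is not needed).
Darcy-Weisbach: ΔP = f(L/D)(ρV²/2) = 0.1492·(54.74/0.2029)·(915.6·0.1942²/2) = 0.1492·269.8·17.26 = 694.9 Pa.
Pumping power P = QΔP = 0.006278·694.9 = 4.3629 W = 4.363 W.

P ≈ 4.363 W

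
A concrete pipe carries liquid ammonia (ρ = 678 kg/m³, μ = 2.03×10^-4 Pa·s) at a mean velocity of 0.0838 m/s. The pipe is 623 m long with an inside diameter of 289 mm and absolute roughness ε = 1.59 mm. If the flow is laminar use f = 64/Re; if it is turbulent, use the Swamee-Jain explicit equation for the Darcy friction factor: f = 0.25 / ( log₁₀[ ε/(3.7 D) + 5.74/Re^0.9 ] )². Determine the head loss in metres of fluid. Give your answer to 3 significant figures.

h_f ≈ 0.0252 m

Reynolds number Re = ρVD/μ = 678 · 0.0838 · 0.289 / 0.000203 = 8.089e+04.
Re > 4000 → turbulent. Relative roughness ε/D = 0.00159/0.289 = 0.0055. Swamee-Jain: f = 0.25/(log₁₀[0.0055/3.7 + 5.74/8.089e+04^0.9])² = 0.25/(log₁₀[0.00149 + 0.00022])² = 0.25/(-2.768)² = 0.03263.
Darcy-Weisbach: ΔP = f(L/D)(ρV²/2) = 0.03263·(623/0.289)·(678·0.0838²/2) = 0.03263·2156·2.381 = 167.5 Pa.
Head loss h_f = ΔP/(ρg) = 167.5/(678·9.81) = 0.0252 m.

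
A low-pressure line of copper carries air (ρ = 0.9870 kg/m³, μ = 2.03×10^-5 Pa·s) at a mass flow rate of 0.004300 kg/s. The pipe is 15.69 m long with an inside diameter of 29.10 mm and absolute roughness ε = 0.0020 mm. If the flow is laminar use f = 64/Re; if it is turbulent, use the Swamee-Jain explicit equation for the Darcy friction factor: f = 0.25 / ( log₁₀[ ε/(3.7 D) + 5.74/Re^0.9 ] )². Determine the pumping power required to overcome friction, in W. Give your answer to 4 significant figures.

P ≈ 1.579 W

A = πD²/4 = π(0.0291)²/4 = 0.0006651 m²; mean velocity V = ṁ/(ρA) = 0.0043/(0.987 · 0.0006651) = 6.551 m/s.
Reynolds number Re = ρVD/μ = 0.987 · 6.551 · 0.0291 / 2.03e-05 = 9268.
Re > 4000 → turbulent. Relative roughness ε/D = 2e-06/0.0291 = 6.87e-05. Swamee-Jain: f = 0.25/(log₁₀[6.87e-05/3.7 + 5.74/9268^0.9])² = 0.25/(log₁₀[1.86e-05 + 0.00154])² = 0.25/(-2.806)² = 0.03175.
Darcy-Weisbach: ΔP = f(L/D)(ρV²/2) = 0.03175·(15.69/0.0291)·(0.987·6.551²/2) = 0.03175·539.2·21.18 = 362.5 Pa.
Q = ṁ/ρ = 0.0043/0.987 = 0.004357 m³/s.
Pumping power P = QΔP = 0.004357·362.5 = 1.5792 W = 1.579 W.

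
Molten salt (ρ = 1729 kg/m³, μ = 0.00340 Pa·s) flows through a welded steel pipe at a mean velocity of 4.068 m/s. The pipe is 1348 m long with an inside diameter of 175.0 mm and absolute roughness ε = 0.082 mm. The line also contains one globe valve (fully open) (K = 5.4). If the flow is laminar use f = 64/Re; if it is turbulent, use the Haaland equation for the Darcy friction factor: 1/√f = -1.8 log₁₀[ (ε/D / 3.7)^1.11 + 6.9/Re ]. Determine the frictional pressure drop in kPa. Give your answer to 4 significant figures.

Reynolds number Re = ρVD/μ = 1729 · 4.068 · 0.175 / 0.0034 = 3.62e+05.
Re > 4000 → turbulent. Relative roughness ε/D = 8.2e-05/0.175 = 0.000469. Haaland: 1/√f = -1.8 log₁₀[(0.000469/3.7)^1.11 + 6.9/3.62e+05] = -1.8 log₁₀[4.72e-05 + 1.91e-05] = 7.522, so f = 0.01767.
Total minor-loss coefficient ΣK = 1·5.4 = 5.4.
ΔP = [f·L/D + ΣK]·(ρV²/2) = [0.01767·1348/0.175 + 5.4]·(1729·4.068²/2) = [136.1 + 5.4]·1.431e+04 = 2.025e+06 Pa.
ΔP = 2.025e+06 Pa = 2025 kPa.

ΔP ≈ 2025 kPa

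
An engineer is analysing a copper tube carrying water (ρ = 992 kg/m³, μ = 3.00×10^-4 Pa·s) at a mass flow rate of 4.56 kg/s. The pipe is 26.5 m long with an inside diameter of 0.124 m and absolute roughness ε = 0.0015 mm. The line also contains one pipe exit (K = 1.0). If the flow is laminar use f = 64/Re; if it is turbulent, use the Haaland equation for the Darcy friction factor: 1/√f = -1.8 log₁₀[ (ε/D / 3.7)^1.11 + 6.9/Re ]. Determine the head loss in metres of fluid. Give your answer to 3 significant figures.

h_f ≈ 0.0332 m

A = πD²/4 = π(0.124)²/4 = 0.01208 m²; mean velocity V = ṁ/(ρA) = 4.56/(992 · 0.01208) = 0.3806 m/s.
Reynolds number Re = ρVD/μ = 992 · 0.3806 · 0.124 / 0.0003 = 1.561e+05.
Re > 4000 → turbulent. Relative roughness ε/D = 1.5e-06/0.124 = 1.21e-05. Haaland: 1/√f = -1.8 log₁₀[(1.21e-05/3.7)^1.11 + 6.9/1.561e+05] = -1.8 log₁₀[8.15e-07 + 4.42e-05] = 7.824, so f = 0.01634.
Total minor-loss coefficient ΣK = 1·1 = 1.
ΔP = [f·L/D + ΣK]·(ρV²/2) = [0.01634·26.5/0.124 + 1]·(992·0.3806²/2) = [3.491 + 1]·71.87 = 322.8 Pa.
Head loss h_f = ΔP/(ρg) = 322.8/(992·9.81) = 0.0332 m.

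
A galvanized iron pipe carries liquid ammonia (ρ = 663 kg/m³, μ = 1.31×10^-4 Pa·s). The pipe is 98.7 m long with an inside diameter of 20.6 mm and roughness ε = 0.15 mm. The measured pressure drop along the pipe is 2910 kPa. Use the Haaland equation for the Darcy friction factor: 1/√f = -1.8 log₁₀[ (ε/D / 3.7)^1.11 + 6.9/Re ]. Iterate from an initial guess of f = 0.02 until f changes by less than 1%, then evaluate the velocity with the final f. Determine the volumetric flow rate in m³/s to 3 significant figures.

Rearranging Darcy-Weisbach: V = √(2·ΔP·D/(f·L·ρ)). With ε/D = 0.00015/0.0206 = 0.00728, iterate starting from f = 0.02:
  f = 0.02 → V = √(2·2.91e+06·0.0206/(0.02·98.7·663)) = 9.571 m/s; Re = ρVD/μ = 9.979e+05; f → 0.03428
  f = 0.03428 → V = 7.311 m/s; Re = 7.622e+05; f → 0.0343
Converged (Δf/f < 1%). With the final f = 0.0343: V = √(2·2.91e+06·0.0206/(0.0343·98.7·663)) = 7.309 m/s.
Q = V·A = 7.309·(π/4·0.0206²) = 0.002436 m³/s = 0.00244 m³/s.

Q ≈ 0.00244 m³/s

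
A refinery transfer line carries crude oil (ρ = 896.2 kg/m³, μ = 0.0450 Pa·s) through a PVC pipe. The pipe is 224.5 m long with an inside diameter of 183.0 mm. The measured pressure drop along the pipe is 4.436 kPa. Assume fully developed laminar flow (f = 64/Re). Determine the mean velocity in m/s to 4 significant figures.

V ≈ 0.4595 m/s

For laminar flow, f = 64/Re with Re = ρVD/μ, so Darcy-Weisbach reduces to ΔP = 32μLV/D². Solving for V: V = ΔP·D²/(32μL) = 4436·(0.183)²/(32·0.045·224.5) = 0.4595 m/s.
Check: Re = ρVD/μ = 896.2·0.4595·0.183/0.045 = 1675 < 2300, so the laminar assumption holds.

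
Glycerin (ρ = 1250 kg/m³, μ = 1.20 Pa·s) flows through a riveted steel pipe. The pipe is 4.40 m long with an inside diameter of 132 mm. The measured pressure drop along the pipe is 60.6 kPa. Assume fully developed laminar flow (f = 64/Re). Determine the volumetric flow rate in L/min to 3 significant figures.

For laminar flow, f = 64/Re with Re = ρVD/μ, so Darcy-Weisbach reduces to ΔP = 32μLV/D². Solving for V: V = ΔP·D²/(32μL) = 6.06e+04·(0.132)²/(32·1.2·4.4) = 6.249 m/s.
Check: Re = ρVD/μ = 1250·6.249·0.132/1.2 = 859.3 < 2300, so the laminar assumption holds.
Q = V·A = 6.249·(π/4·0.132²) = 0.08552 m³/s = 5130 L/min.

Q ≈ 5130 L/min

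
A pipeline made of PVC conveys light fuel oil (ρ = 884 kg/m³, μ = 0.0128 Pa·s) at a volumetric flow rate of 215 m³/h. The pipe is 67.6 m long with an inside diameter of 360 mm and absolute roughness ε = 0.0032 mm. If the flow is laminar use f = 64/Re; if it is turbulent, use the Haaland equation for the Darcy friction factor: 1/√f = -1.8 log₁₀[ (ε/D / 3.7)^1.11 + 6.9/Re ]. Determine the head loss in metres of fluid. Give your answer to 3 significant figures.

Q = 215 m³/h = 215/3600 = 0.05972 m³/s.
Cross-sectional area A = πD²/4 = π(0.36)²/4 = 0.1018 m²; mean velocity V = Q/A = 0.05972/0.1018 = 0.5867 m/s.
Reynolds number Re = ρVD/μ = 884 · 0.5867 · 0.36 / 0.0128 = 1.459e+04.
Re > 4000 → turbulent. Relative roughness ε/D = 3.2e-06/0.36 = 8.89e-06. Haaland: 1/√f = -1.8 log₁₀[(8.89e-06/3.7)^1.11 + 6.9/1.459e+04] = -1.8 log₁₀[5.79e-07 + 0.000473] = 5.984, so f = 0.02792.
Darcy-Weisbach: ΔP = f(L/D)(ρV²/2) = 0.02792·(67.6/0.36)·(884·0.5867²/2) = 0.02792·187.8·152.2 = 797.9 Pa.
Head loss h_f = ΔP/(ρg) = 797.9/(884·9.81) = 0.0920 m.

h_f ≈ 0.0920 m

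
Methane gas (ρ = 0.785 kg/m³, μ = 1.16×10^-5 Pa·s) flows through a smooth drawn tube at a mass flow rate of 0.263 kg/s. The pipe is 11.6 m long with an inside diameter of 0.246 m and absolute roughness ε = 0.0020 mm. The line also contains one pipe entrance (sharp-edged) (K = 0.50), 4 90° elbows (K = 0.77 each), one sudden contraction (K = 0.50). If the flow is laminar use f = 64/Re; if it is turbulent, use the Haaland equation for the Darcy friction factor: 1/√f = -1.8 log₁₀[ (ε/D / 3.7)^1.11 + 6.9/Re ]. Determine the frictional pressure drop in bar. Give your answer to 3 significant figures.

ΔP ≈ 9.55×10^-4 bar

A = πD²/4 = π(0.246)²/4 = 0.04753 m²; mean velocity V = ṁ/(ρA) = 0.263/(0.785 · 0.04753) = 7.049 m/s.
Reynolds number Re = ρVD/μ = 0.785 · 7.049 · 0.246 / 1.16e-05 = 1.173e+05.
Re > 4000 → turbulent. Relative roughness ε/D = 2e-06/0.246 = 8.13e-06. Haaland: 1/√f = -1.8 log₁₀[(8.13e-06/3.7)^1.11 + 6.9/1.173e+05] = -1.8 log₁₀[5.24e-07 + 5.88e-05] = 7.608, so f = 0.01728.
Total minor-loss coefficient ΣK = 1·0.5 + 4·0.77 + 1·0.5 = 4.08.
ΔP = [f·L/D + ΣK]·(ρV²/2) = [0.01728·11.6/0.246 + 4.08]·(0.785·7.049²/2) = [0.8146 + 4.08]·19.5 = 95.46 Pa.
ΔP = 95.46 Pa = 9.55×10^-4 bar.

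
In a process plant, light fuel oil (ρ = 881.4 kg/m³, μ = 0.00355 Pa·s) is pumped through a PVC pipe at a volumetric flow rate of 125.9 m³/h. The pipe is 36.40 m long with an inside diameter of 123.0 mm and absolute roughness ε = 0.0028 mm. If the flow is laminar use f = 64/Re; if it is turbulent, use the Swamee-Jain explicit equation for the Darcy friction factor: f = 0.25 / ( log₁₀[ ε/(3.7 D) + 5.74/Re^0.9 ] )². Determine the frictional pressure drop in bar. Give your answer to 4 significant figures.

Q = 125.9 m³/h = 125.9/3600 = 0.03497 m³/s.
Cross-sectional area A = πD²/4 = π(0.123)²/4 = 0.01188 m²; mean velocity V = Q/A = 0.03497/0.01188 = 2.943 m/s.
Reynolds number Re = ρVD/μ = 881.4 · 2.943 · 0.123 / 0.00355 = 8.988e+04.
Re > 4000 → turbulent. Relative roughness ε/D = 2.8e-06/0.123 = 2.28e-05. Swamee-Jain: f = 0.25/(log₁₀[2.28e-05/3.7 + 5.74/8.988e+04^0.9])² = 0.25/(log₁₀[6.15e-06 + 0.0002])² = 0.25/(-3.686)² = 0.0184.
Darcy-Weisbach: ΔP = f(L/D)(ρV²/2) = 0.0184·(36.4/0.123)·(881.4·2.943²/2) = 0.0184·295.9·3818 = 2.079e+04 Pa.
ΔP = 2.079e+04 Pa = 0.2079 bar.

ΔP ≈ 0.2079 bar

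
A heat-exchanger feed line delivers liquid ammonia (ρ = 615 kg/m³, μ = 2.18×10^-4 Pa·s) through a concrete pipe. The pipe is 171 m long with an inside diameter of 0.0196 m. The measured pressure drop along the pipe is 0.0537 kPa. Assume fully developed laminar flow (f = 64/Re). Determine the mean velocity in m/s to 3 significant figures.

For laminar flow, f = 64/Re with Re = ρVD/μ, so Darcy-Weisbach reduces to ΔP = 32μLV/D². Solving for V: V = ΔP·D²/(32μL) = 53.7·(0.0196)²/(32·0.000218·171) = 0.01729 m/s.
Check: Re = ρVD/μ = 615·0.01729·0.0196/0.000218 = 956.2 < 2300, so the laminar assumption holds.

V ≈ 0.0173 m/s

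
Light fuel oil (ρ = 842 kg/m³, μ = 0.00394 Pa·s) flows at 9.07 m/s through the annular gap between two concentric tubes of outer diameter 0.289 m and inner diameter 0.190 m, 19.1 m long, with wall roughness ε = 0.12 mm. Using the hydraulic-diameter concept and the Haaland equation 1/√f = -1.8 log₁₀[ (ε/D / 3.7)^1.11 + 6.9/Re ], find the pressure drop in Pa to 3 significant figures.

ΔP ≈ 145000 Pa

Hydraulic diameter D_h = 4A/P = D_o - D_i = 0.289 - 0.19 = 0.099 m.
Re = ρVD_h/μ = 842·9.07·0.099/0.00394 = 1.919e+05.
ε/D_h = 0.00012/0.099 = 0.00121; Haaland gives 1/√f = -1.8 log₁₀[0.000136+3.6e-05] = 6.778, so f = 0.02176.
ΔP = f(L/D_h)(ρV²/2) = 0.02176·19.1/0.099·3.463e+04 = 1.454e+05 Pa.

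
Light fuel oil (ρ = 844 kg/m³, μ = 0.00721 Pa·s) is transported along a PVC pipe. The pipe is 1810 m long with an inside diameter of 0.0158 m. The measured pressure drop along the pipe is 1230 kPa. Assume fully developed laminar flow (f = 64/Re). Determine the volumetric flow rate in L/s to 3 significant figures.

For laminar flow, f = 64/Re with Re = ρVD/μ, so Darcy-Weisbach reduces to ΔP = 32μLV/D². Solving for V: V = ΔP·D²/(32μL) = 1.23e+06·(0.0158)²/(32·0.00721·1810) = 0.7353 m/s.
Check: Re = ρVD/μ = 844·0.7353·0.0158/0.00721 = 1360 < 2300, so the laminar assumption holds.
Q = V·A = 0.7353·(π/4·0.0158²) = 0.0001442 m³/s = 0.144 L/s.

Q ≈ 0.144 L/s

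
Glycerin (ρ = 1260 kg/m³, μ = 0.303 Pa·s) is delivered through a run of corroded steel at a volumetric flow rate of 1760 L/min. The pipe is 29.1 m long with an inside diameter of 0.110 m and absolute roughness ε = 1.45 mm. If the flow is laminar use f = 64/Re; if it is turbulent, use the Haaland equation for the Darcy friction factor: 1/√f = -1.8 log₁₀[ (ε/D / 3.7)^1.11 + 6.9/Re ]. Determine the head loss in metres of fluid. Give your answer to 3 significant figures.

h_f ≈ 5.82 m

Q = 1760 L/min = 1760/60000 = 0.02933 m³/s.
Cross-sectional area A = πD²/4 = π(0.11)²/4 = 0.009503 m²; mean velocity V = Q/A = 0.02933/0.009503 = 3.087 m/s.
Reynolds number Re = ρVD/μ = 1260 · 3.087 · 0.11 / 0.303 = 1412.
Re < 2300 → laminar flow, so f = 64/Re = 64/1412 = 0.04533 (the turbulent correlation is not needed).
Darcy-Weisbach: ΔP = f(L/D)(ρV²/2) = 0.04533·(29.1/0.11)·(1260·3.087²/2) = 0.04533·264.5·6002 = 7.198e+04 Pa.
Head loss h_f = ΔP/(ρg) = 7.198e+04/(1260·9.81) = 5.82 m.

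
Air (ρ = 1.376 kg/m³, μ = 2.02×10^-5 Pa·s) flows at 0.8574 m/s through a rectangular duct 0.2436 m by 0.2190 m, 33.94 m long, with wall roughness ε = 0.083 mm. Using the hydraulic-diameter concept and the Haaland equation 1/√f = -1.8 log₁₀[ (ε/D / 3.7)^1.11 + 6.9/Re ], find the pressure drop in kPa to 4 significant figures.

Hydraulic diameter D_h = 4A/P = 4·(0.2436·0.219)/(2·(0.2436+0.219)) = 0.2134/0.9252 = 0.2306 m.
Re = ρVD_h/μ = 1.376·0.8574·0.2306/2.02e-05 = 1.347e+04.
ε/D_h = 8.3e-05/0.2306 = 0.00036; Haaland gives 1/√f = -1.8 log₁₀[3.52e-05+0.000512] = 5.871, so f = 0.02901.
ΔP = f(L/D_h)(ρV²/2) = 0.02901·33.94/0.2306·0.5058 = 2.159 Pa.
ΔP = 0.002159 kPa.

ΔP ≈ 0.002159 kPa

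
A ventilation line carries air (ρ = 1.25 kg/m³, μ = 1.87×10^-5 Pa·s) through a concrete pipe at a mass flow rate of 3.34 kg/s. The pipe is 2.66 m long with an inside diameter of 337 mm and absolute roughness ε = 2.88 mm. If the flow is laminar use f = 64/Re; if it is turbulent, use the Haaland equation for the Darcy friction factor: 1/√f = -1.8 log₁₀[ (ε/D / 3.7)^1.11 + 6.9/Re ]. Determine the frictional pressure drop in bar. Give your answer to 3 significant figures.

ΔP ≈ 0.00160 bar

A = πD²/4 = π(0.337)²/4 = 0.0892 m²; mean velocity V = ṁ/(ρA) = 3.34/(1.25 · 0.0892) = 29.96 m/s.
Reynolds number Re = ρVD/μ = 1.25 · 29.96 · 0.337 / 1.87e-05 = 6.748e+05.
Re > 4000 → turbulent. Relative roughness ε/D = 0.00288/0.337 = 0.00855. Haaland: 1/√f = -1.8 log₁₀[(0.00855/3.7)^1.11 + 6.9/6.748e+05] = -1.8 log₁₀[0.00118 + 1.02e-05] = 5.261, so f = 0.03613.
Darcy-Weisbach: ΔP = f(L/D)(ρV²/2) = 0.03613·(2.66/0.337)·(1.25·29.96²/2) = 0.03613·7.893·560.9 = 160 Pa.
ΔP = 160 Pa = 0.00160 bar.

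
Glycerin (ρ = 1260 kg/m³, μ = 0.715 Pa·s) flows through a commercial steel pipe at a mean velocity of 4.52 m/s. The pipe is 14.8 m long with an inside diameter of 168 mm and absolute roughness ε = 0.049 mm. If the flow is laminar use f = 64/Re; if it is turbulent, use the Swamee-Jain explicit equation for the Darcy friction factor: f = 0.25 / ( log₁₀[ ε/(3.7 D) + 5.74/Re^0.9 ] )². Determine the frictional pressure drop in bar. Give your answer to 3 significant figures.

ΔP ≈ 0.542 bar

Reynolds number Re = ρVD/μ = 1260 · 4.52 · 0.168 / 0.715 = 1338.
Re < 2300 → laminar flow, so f = 64/Re = 64/1338 = 0.04783 (the turbulent correlation is not needed).
Darcy-Weisbach: ΔP = f(L/D)(ρV²/2) = 0.04783·(14.8/0.168)·(1260·4.52²/2) = 0.04783·88.1·1.287e+04 = 5.423e+04 Pa.
ΔP = 5.423e+04 Pa = 0.542 bar.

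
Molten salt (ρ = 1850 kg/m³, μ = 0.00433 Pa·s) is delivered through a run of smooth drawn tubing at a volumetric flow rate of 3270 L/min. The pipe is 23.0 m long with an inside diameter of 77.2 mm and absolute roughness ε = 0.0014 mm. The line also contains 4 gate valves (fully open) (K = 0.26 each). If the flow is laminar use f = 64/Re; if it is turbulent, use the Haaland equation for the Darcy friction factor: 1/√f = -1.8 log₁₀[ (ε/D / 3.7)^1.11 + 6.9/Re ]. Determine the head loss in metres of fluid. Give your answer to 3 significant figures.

h_f ≈ 35.8 m

Q = 3270 L/min = 3270/60000 = 0.0545 m³/s.
Cross-sectional area A = πD²/4 = π(0.0772)²/4 = 0.004681 m²; mean velocity V = Q/A = 0.0545/0.004681 = 11.64 m/s.
Reynolds number Re = ρVD/μ = 1850 · 11.64 · 0.0772 / 0.00433 = 3.84e+05.
Re > 4000 → turbulent. Relative roughness ε/D = 1.4e-06/0.0772 = 1.81e-05. Haaland: 1/√f = -1.8 log₁₀[(1.81e-05/3.7)^1.11 + 6.9/3.84e+05] = -1.8 log₁₀[1.28e-06 + 1.8e-05] = 8.488, so f = 0.01388.
Total minor-loss coefficient ΣK = 4·0.26 = 1.04.
ΔP = [f·L/D + ΣK]·(ρV²/2) = [0.01388·23/0.0772 + 1.04]·(1850·11.64²/2) = [4.135 + 1.04]·1.254e+05 = 6.489e+05 Pa.
Head loss h_f = ΔP/(ρg) = 6.489e+05/(1850·9.81) = 35.8 m.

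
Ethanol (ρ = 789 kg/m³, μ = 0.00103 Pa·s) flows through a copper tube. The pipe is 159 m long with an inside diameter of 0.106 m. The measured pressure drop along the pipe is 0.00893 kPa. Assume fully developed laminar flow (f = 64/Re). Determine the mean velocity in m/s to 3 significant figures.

V ≈ 0.0191 m/s

For laminar flow, f = 64/Re with Re = ρVD/μ, so Darcy-Weisbach reduces to ΔP = 32μLV/D². Solving for V: V = ΔP·D²/(32μL) = 8.93·(0.106)²/(32·0.00103·159) = 0.01915 m/s.
Check: Re = ρVD/μ = 789·0.01915·0.106/0.00103 = 1555 < 2300, so the laminar assumption holds.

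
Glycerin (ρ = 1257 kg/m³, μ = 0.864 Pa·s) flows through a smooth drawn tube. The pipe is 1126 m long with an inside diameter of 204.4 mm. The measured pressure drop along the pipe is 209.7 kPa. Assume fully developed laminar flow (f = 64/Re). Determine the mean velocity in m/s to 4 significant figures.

V ≈ 0.2814 m/s

For laminar flow, f = 64/Re with Re = ρVD/μ, so Darcy-Weisbach reduces to ΔP = 32μLV/D². Solving for V: V = ΔP·D²/(32μL) = 2.097e+05·(0.2044)²/(32·0.864·1126) = 0.2814 m/s.
Check: Re = ρVD/μ = 1257·0.2814·0.2044/0.864 = 83.69 < 2300, so the laminar assumption holds.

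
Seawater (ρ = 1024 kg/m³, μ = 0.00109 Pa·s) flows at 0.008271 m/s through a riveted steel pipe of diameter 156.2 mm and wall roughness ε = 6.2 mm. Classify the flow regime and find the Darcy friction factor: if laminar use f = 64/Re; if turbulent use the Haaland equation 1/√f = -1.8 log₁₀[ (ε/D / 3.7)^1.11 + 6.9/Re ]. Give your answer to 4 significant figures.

f ≈ 0.05273

Re = ρVD/μ = 1024·0.008271·0.1562/0.00109 = 1214.
Re < 2300 → laminar, so f = 64/Re = 0.05273 (roughness is irrelevant in laminar flow).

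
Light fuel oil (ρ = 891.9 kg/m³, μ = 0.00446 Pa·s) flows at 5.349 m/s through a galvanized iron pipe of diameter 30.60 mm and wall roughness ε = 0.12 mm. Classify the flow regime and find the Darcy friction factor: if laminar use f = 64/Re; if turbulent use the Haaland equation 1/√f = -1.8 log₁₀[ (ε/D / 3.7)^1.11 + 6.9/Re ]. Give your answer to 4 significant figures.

Re = ρVD/μ = 891.9·5.349·0.0306/0.00446 = 3.273e+04.
Re > 4000 → turbulent. ε/D = 0.00012/0.0306 = 0.00392; Haaland: 1/√f = -1.8 log₁₀[0.000499 + 0.000211] = 5.668, so f = 0.03113.

f ≈ 0.03113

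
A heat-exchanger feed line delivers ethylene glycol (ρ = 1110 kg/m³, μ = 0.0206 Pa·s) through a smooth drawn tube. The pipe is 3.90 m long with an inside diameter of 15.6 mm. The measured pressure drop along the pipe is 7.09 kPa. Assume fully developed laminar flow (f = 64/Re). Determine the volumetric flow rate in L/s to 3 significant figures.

Q ≈ 0.128 L/s

For laminar flow, f = 64/Re with Re = ρVD/μ, so Darcy-Weisbach reduces to ΔP = 32μLV/D². Solving for V: V = ΔP·D²/(32μL) = 7090·(0.0156)²/(32·0.0206·3.9) = 0.6711 m/s.
Check: Re = ρVD/μ = 1110·0.6711·0.0156/0.0206 = 564.1 < 2300, so the laminar assumption holds.
Q = V·A = 0.6711·(π/4·0.0156²) = 0.0001283 m³/s = 0.128 L/s.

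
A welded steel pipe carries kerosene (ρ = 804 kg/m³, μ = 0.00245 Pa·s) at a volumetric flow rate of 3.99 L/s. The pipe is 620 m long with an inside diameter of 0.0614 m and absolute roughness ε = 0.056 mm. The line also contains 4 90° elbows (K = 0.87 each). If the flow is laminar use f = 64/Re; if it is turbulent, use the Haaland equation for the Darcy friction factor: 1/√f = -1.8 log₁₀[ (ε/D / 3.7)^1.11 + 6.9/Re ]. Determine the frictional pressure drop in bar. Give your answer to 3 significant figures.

ΔP ≈ 1.93 bar

Q = 3.99 L/s = 3.99/1000 = 0.00399 m³/s.
Cross-sectional area A = πD²/4 = π(0.0614)²/4 = 0.002961 m²; mean velocity V = Q/A = 0.00399/0.002961 = 1.348 m/s.
Reynolds number Re = ρVD/μ = 804 · 1.348 · 0.0614 / 0.00245 = 2.715e+04.
Re > 4000 → turbulent. Relative roughness ε/D = 5.6e-05/0.0614 = 0.000912. Haaland: 1/√f = -1.8 log₁₀[(0.000912/3.7)^1.11 + 6.9/2.715e+04] = -1.8 log₁₀[9.88e-05 + 0.000254] = 6.214, so f = 0.0259.
Total minor-loss coefficient ΣK = 4·0.87 = 3.48.
ΔP = [f·L/D + ΣK]·(ρV²/2) = [0.0259·620/0.0614 + 3.48]·(804·1.348²/2) = [261.5 + 3.48]·730 = 1.934e+05 Pa.
ΔP = 1.934e+05 Pa = 1.93 bar.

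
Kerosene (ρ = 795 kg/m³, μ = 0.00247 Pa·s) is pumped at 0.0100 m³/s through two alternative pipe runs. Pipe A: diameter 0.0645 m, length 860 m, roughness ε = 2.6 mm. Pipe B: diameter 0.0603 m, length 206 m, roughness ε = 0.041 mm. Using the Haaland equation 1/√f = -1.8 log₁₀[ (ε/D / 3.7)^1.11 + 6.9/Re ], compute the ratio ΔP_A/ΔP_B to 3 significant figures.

Pipe A: V = Q/A = 0.01/0.003267 = 3.06 m/s; Re = 6.354e+04; ε/D = 0.0403; Haaland → f = 0.06545; ΔP_A = f(L/D)(ρV²/2) = 3.249e+06 Pa.
Pipe B: V = Q/A = 0.01/0.002856 = 3.502 m/s; Re = 6.796e+04; ε/D = 0.00068; Haaland → f = 0.0218; ΔP_B = f(L/D)(ρV²/2) = 3.631e+05 Pa.
ΔP_A/ΔP_B = 3.249e+06/3.631e+05 = 8.95.

ΔP_A/ΔP_B ≈ 8.95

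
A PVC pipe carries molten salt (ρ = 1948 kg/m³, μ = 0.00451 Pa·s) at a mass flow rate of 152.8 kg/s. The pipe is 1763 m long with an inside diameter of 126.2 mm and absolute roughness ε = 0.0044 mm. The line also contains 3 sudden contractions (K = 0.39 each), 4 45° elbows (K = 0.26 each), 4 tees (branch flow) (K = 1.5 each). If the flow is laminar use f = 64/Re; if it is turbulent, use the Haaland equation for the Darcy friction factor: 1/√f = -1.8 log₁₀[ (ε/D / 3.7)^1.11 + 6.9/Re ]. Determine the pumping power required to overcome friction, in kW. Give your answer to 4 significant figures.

A = πD²/4 = π(0.1262)²/4 = 0.01251 m²; mean velocity V = ṁ/(ρA) = 152.8/(1948 · 0.01251) = 6.271 m/s.
Reynolds number Re = ρVD/μ = 1948 · 6.271 · 0.1262 / 0.00451 = 3.418e+05.
Re > 4000 → turbulent. Relative roughness ε/D = 4.4e-06/0.1262 = 3.49e-05. Haaland: 1/√f = -1.8 log₁₀[(3.49e-05/3.7)^1.11 + 6.9/3.418e+05] = -1.8 log₁₀[2.64e-06 + 2.02e-05] = 8.355, so f = 0.01433.
Total minor-loss coefficient ΣK = 3·0.39 + 4·0.26 + 4·1.5 = 8.21.
ΔP = [f·L/D + ΣK]·(ρV²/2) = [0.01433·1763/0.1262 + 8.21]·(1948·6.271²/2) = [200.1 + 8.21]·3.83e+04 = 7.98e+06 Pa.
Q = ṁ/ρ = 152.8/1948 = 0.07844 m³/s.
Pumping power P = QΔP = 0.07844·7.98e+06 = 625920 W = 625.9 kW.

P ≈ 625.9 kW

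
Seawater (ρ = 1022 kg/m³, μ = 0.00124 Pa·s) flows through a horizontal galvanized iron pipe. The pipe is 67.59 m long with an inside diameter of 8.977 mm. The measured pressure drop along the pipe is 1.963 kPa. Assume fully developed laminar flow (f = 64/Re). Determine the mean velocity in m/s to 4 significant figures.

For laminar flow, f = 64/Re with Re = ρVD/μ, so Darcy-Weisbach reduces to ΔP = 32μLV/D². Solving for V: V = ΔP·D²/(32μL) = 1963·(0.008977)²/(32·0.00124·67.59) = 0.05898 m/s.
Check: Re = ρVD/μ = 1022·0.05898·0.008977/0.00124 = 436.4 < 2300, so the laminar assumption holds.

V ≈ 0.05898 m/s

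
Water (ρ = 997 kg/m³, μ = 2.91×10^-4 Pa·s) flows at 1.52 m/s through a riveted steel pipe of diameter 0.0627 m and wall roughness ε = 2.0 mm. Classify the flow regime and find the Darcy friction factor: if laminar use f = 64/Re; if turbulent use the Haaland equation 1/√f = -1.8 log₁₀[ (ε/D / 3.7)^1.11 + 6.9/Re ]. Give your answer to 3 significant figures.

f ≈ 0.0589

Re = ρVD/μ = 997·1.52·0.0627/0.000291 = 3.265e+05.
Re > 4000 → turbulent. ε/D = 0.002/0.0627 = 0.0319; Haaland: 1/√f = -1.8 log₁₀[0.00511 + 2.11e-05] = 4.122, so f = 0.05887.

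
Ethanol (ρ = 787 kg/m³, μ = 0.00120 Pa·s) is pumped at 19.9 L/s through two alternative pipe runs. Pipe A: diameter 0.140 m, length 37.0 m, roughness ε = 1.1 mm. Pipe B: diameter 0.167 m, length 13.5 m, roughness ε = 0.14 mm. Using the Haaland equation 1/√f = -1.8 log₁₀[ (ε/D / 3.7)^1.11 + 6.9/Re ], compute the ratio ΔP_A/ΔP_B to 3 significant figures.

ΔP_A/ΔP_B ≈ 11.0

Pipe A: V = Q/A = 0.0199/0.01539 = 1.293 m/s; Re = 1.187e+05; ε/D = 0.00786; Haaland → f = 0.03561; ΔP_A = f(L/D)(ρV²/2) = 6188 Pa.
Pipe B: V = Q/A = 0.0199/0.0219 = 0.9085 m/s; Re = 9.95e+04; ε/D = 0.000838; Haaland → f = 0.0214; ΔP_B = f(L/D)(ρV²/2) = 561.9 Pa.
ΔP_A/ΔP_B = 6188/561.9 = 11.0.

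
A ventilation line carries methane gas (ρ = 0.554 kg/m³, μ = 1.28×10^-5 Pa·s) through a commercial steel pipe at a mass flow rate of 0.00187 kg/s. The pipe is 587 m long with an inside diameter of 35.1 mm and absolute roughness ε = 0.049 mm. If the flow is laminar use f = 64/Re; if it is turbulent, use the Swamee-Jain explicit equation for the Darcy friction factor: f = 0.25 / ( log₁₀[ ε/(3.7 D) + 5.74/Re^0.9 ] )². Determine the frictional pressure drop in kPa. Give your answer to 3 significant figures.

A = πD²/4 = π(0.0351)²/4 = 0.0009676 m²; mean velocity V = ṁ/(ρA) = 0.00187/(0.554 · 0.0009676) = 3.488 m/s.
Reynolds number Re = ρVD/μ = 0.554 · 3.488 · 0.0351 / 1.28e-05 = 5299.
Re > 4000 → turbulent. Relative roughness ε/D = 4.9e-05/0.0351 = 0.0014. Swamee-Jain: f = 0.25/(log₁₀[0.0014/3.7 + 5.74/5299^0.9])² = 0.25/(log₁₀[0.000377 + 0.00255])² = 0.25/(-2.533)² = 0.03896.
Darcy-Weisbach: ΔP = f(L/D)(ρV²/2) = 0.03896·(587/0.0351)·(0.554·3.488²/2) = 0.03896·1.672e+04·3.371 = 2196 Pa.
ΔP = 2196 Pa = 2.20 kPa.

ΔP ≈ 2.20 kPa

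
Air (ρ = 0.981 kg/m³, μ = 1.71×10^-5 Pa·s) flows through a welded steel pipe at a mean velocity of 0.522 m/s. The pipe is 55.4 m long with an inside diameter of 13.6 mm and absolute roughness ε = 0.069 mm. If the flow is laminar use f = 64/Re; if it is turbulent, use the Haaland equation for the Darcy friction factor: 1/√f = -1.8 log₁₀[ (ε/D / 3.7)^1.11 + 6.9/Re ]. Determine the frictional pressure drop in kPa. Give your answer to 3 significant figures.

ΔP ≈ 0.0856 kPa

Reynolds number Re = ρVD/μ = 0.981 · 0.522 · 0.0136 / 1.71e-05 = 407.3.
Re < 2300 → laminar flow, so f = 64/Re = 64/407.3 = 0.1571 (the turbulent correlation is not needed).
Darcy-Weisbach: ΔP = f(L/D)(ρV²/2) = 0.1571·(55.4/0.0136)·(0.981·0.522²/2) = 0.1571·4074·0.1337 = 85.56 Pa.
ΔP = 85.56 Pa = 0.0856 kPa.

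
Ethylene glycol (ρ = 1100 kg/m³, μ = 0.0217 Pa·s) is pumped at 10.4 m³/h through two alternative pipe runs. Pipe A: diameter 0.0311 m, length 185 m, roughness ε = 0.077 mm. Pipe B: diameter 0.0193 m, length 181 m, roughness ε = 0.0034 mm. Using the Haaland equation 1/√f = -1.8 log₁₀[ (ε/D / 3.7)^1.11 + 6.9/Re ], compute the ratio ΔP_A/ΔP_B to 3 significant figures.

ΔP_A/ΔP_B ≈ 0.115

Pipe A: V = Q/A = 0.002889/0.0007596 = 3.803 m/s; Re = 5995; ε/D = 0.00248; Haaland → f = 0.03831; ΔP_A = f(L/D)(ρV²/2) = 1.813e+06 Pa.
Pipe B: V = Q/A = 0.002889/0.0002926 = 9.875 m/s; Re = 9661; ε/D = 0.000176; Haaland → f = 0.03137; ΔP_B = f(L/D)(ρV²/2) = 1.578e+07 Pa.
ΔP_A/ΔP_B = 1.813e+06/1.578e+07 = 0.115.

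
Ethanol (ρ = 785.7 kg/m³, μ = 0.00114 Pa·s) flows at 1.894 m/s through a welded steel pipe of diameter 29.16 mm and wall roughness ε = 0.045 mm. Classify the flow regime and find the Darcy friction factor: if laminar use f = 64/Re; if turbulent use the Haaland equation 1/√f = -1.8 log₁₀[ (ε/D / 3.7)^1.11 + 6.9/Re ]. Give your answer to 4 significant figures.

Re = ρVD/μ = 785.7·1.894·0.02916/0.00114 = 3.806e+04.
Re > 4000 → turbulent. ε/D = 4.5e-05/0.02916 = 0.00154; Haaland: 1/√f = -1.8 log₁₀[0.000177 + 0.000181] = 6.202, so f = 0.026.

f ≈ 0.02600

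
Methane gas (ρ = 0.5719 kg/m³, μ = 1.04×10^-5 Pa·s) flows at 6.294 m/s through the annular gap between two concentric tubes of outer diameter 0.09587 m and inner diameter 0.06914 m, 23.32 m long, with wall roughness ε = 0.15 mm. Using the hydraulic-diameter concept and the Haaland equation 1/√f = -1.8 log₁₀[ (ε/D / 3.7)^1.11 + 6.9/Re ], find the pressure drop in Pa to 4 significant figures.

ΔP ≈ 381.6 Pa

Hydraulic diameter D_h = 4A/P = D_o - D_i = 0.09587 - 0.06914 = 0.02673 m.
Re = ρVD_h/μ = 0.5719·6.294·0.02673/1.04e-05 = 9252.
ε/D_h = 0.00015/0.02673 = 0.00561; Haaland gives 1/√f = -1.8 log₁₀[0.000743+0.000746] = 5.089, so f = 0.03861.
ΔP = f(L/D_h)(ρV²/2) = 0.03861·23.32/0.02673·11.33 = 381.6 Pa.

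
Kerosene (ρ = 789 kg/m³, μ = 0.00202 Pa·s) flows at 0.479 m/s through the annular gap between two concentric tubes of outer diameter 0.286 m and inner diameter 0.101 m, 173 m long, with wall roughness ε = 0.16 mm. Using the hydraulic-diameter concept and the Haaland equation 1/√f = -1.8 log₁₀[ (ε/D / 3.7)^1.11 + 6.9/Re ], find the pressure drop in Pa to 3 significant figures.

ΔP ≈ 2090 Pa

Hydraulic diameter D_h = 4A/P = D_o - D_i = 0.286 - 0.101 = 0.185 m.
Re = ρVD_h/μ = 789·0.479·0.185/0.00202 = 3.461e+04.
ε/D_h = 0.00016/0.185 = 0.000865; Haaland gives 1/√f = -1.8 log₁₀[9.32e-05+0.000199] = 6.361, so f = 0.02472.
ΔP = f(L/D_h)(ρV²/2) = 0.02472·173/0.185·90.51 = 2092 Pa.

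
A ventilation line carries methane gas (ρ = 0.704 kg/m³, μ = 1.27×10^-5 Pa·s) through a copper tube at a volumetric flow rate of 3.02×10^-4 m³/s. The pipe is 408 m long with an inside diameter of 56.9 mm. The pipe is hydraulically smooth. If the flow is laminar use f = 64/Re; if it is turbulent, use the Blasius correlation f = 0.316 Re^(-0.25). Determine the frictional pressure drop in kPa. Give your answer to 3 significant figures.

Cross-sectional area A = πD²/4 = π(0.0569)²/4 = 0.002543 m²; mean velocity V = Q/A = 0.000302/0.002543 = 0.1188 m/s.
Reynolds number Re = ρVD/μ = 0.704 · 0.1188 · 0.0569 / 1.27e-05 = 374.6.
Re < 2300 → laminar flow, so f = 64/Re = 64/374.6 = 0.1708 (the turbulent correlation is not needed).
Darcy-Weisbach: ΔP = f(L/D)(ρV²/2) = 0.1708·(408/0.0569)·(0.704·0.1188²/2) = 0.1708·7170·0.004965 = 6.082 Pa.
ΔP = 6.082 Pa = 0.00608 kPa.

ΔP ≈ 0.00608 kPa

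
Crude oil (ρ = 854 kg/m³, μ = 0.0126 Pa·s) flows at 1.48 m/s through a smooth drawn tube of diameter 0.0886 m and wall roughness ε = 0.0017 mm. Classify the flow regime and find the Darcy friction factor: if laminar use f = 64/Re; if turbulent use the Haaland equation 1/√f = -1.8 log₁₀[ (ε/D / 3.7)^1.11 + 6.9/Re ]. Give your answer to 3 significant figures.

Re = ρVD/μ = 854·1.48·0.0886/0.0126 = 8888.
Re > 4000 → turbulent. ε/D = 1.7e-06/0.0886 = 1.92e-05; Haaland: 1/√f = -1.8 log₁₀[1.36e-06 + 0.000776] = 5.597, so f = 0.03193.

f ≈ 0.0319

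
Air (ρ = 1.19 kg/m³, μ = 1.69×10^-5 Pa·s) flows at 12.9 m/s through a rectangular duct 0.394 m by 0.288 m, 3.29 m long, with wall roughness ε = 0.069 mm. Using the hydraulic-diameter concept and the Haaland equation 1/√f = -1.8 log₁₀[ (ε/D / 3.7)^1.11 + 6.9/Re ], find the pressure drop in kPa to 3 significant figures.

Hydraulic diameter D_h = 4A/P = 4·(0.394·0.288)/(2·(0.394+0.288)) = 0.4539/1.364 = 0.3328 m.
Re = ρVD_h/μ = 1.19·12.9·0.3328/1.69e-05 = 3.023e+05.
ε/D_h = 6.9e-05/0.3328 = 0.000207; Haaland gives 1/√f = -1.8 log₁₀[1.91e-05+2.28e-05] = 7.88, so f = 0.01611.
ΔP = f(L/D_h)(ρV²/2) = 0.01611·3.29/0.3328·99.01 = 15.77 Pa.
ΔP = 0.0158 kPa.

ΔP ≈ 0.0158 kPa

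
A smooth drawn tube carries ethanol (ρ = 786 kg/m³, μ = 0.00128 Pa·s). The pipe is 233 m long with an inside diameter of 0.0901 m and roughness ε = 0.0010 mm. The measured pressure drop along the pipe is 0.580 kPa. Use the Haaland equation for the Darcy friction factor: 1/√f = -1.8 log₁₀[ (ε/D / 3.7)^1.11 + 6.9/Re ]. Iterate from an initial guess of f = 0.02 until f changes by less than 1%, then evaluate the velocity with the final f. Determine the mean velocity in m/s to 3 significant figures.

V ≈ 0.130 m/s

Rearranging Darcy-Weisbach: V = √(2·ΔP·D/(f·L·ρ)). With ε/D = 1e-06/0.0901 = 1.11e-05, iterate starting from f = 0.02:
  f = 0.02 → V = √(2·580·0.0901/(0.02·233·786)) = 0.1689 m/s; Re = ρVD/μ = 9346; f → 0.03148
  f = 0.03148 → V = 0.1346 m/s; Re = 7450; f → 0.03355
  f = 0.03355 → V = 0.1304 m/s; Re = 7216; f → 0.03386
Converged (Δf/f < 1%). With the final f = 0.03386: V = √(2·580·0.0901/(0.03386·233·786)) = 0.1298 m/s.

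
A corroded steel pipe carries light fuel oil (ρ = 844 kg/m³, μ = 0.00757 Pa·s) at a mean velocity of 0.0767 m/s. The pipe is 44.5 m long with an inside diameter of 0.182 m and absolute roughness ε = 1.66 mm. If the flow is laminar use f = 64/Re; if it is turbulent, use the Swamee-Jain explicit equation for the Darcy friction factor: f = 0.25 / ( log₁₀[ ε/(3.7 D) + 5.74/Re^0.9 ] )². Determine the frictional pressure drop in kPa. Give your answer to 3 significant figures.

Reynolds number Re = ρVD/μ = 844 · 0.0767 · 0.182 / 0.00757 = 1556.
Re < 2300 → laminar flow, so f = 64/Re = 64/1556 = 0.04112 (the turbulent correlation is not needed).
Darcy-Weisbach: ΔP = f(L/D)(ρV²/2) = 0.04112·(44.5/0.182)·(844·0.0767²/2) = 0.04112·244.5·2.483 = 24.96 Pa.
ΔP = 24.96 Pa = 0.0250 kPa.

ΔP ≈ 0.0250 kPa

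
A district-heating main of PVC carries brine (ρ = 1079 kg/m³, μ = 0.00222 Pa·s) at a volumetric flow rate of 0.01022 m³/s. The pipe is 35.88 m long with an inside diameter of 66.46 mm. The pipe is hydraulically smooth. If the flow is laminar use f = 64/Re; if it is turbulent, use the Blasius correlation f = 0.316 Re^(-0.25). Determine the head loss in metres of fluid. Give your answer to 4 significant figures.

Cross-sectional area A = πD²/4 = π(0.06646)²/4 = 0.003469 m²; mean velocity V = Q/A = 0.01022/0.003469 = 2.946 m/s.
Reynolds number Re = ρVD/μ = 1079 · 2.946 · 0.06646 / 0.00222 = 9.516e+04.
Re > 4000 → turbulent. Smooth-pipe (Blasius): f = 0.316 Re^(-0.25) = 0.316/(9.516e+04)^0.25 = 0.01799.
Darcy-Weisbach: ΔP = f(L/D)(ρV²/2) = 0.01799·(35.88/0.06646)·(1079·2.946²/2) = 0.01799·539.9·4682 = 4.548e+04 Pa.
Head loss h_f = ΔP/(ρg) = 4.548e+04/(1079·9.81) = 4.297 m.

h_f ≈ 4.297 m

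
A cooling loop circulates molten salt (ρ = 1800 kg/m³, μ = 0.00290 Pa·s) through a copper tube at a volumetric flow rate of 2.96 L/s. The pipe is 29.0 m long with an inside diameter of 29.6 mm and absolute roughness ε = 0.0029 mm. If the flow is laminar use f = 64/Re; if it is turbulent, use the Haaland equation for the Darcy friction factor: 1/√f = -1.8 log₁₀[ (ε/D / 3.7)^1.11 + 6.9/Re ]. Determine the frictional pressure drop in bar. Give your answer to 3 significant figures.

ΔP ≈ 3.12 bar

Q = 2.96 L/s = 2.96/1000 = 0.00296 m³/s.
Cross-sectional area A = πD²/4 = π(0.0296)²/4 = 0.0006881 m²; mean velocity V = Q/A = 0.00296/0.0006881 = 4.301 m/s.
Reynolds number Re = ρVD/μ = 1800 · 4.301 · 0.0296 / 0.0029 = 7.903e+04.
Re > 4000 → turbulent. Relative roughness ε/D = 2.9e-06/0.0296 = 9.8e-05. Haaland: 1/√f = -1.8 log₁₀[(9.8e-05/3.7)^1.11 + 6.9/7.903e+04] = -1.8 log₁₀[8.31e-06 + 8.73e-05] = 7.235, so f = 0.0191.
Darcy-Weisbach: ΔP = f(L/D)(ρV²/2) = 0.0191·(29/0.0296)·(1800·4.301²/2) = 0.0191·979.7·1.665e+04 = 3.117e+05 Pa.
ΔP = 3.117e+05 Pa = 3.12 bar.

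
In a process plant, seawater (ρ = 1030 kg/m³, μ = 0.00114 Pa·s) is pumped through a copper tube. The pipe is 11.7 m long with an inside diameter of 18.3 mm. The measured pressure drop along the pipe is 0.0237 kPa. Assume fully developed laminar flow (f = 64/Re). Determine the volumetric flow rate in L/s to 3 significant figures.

Q ≈ 0.00489 L/s

For laminar flow, f = 64/Re with Re = ρVD/μ, so Darcy-Weisbach reduces to ΔP = 32μLV/D². Solving for V: V = ΔP·D²/(32μL) = 23.7·(0.0183)²/(32·0.00114·11.7) = 0.0186 m/s.
Check: Re = ρVD/μ = 1030·0.0186·0.0183/0.00114 = 307.5 < 2300, so the laminar assumption holds.
Q = V·A = 0.0186·(π/4·0.0183²) = 4.891e-06 m³/s = 0.00489 L/s.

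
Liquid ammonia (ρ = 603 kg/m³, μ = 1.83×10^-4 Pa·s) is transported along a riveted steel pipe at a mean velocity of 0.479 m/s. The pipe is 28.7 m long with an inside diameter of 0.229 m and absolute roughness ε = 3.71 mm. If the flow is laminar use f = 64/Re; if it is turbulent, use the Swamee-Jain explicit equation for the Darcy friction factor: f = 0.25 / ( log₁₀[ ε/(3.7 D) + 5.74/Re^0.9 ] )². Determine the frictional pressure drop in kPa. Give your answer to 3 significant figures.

Reynolds number Re = ρVD/μ = 603 · 0.479 · 0.229 / 0.000183 = 3.614e+05.
Re > 4000 → turbulent. Relative roughness ε/D = 0.00371/0.229 = 0.0162. Swamee-Jain: f = 0.25/(log₁₀[0.0162/3.7 + 5.74/3.614e+05^0.9])² = 0.25/(log₁₀[0.00438 + 5.71e-05])² = 0.25/(-2.353)² = 0.04515.
Darcy-Weisbach: ΔP = f(L/D)(ρV²/2) = 0.04515·(28.7/0.229)·(603·0.479²/2) = 0.04515·125.3·69.18 = 391.5 Pa.
ΔP = 391.5 Pa = 0.391 kPa.

ΔP ≈ 0.391 kPa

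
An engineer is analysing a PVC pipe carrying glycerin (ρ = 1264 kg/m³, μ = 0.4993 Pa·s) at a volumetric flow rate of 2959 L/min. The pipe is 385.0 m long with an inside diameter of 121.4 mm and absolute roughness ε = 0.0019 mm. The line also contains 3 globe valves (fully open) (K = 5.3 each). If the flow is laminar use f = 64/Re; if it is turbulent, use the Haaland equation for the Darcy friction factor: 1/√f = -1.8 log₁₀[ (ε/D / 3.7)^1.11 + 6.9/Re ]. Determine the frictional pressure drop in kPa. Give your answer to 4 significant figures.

Q = 2959 L/min = 2959/60000 = 0.04932 m³/s.
Cross-sectional area A = πD²/4 = π(0.1214)²/4 = 0.01158 m²; mean velocity V = Q/A = 0.04932/0.01158 = 4.261 m/s.
Reynolds number Re = ρVD/μ = 1264 · 4.261 · 0.1214 / 0.499 = 1309.
Re < 2300 → laminar flow, so f = 64/Re = 64/1309 = 0.04888 (the turbulent correlation is not needed).
Total minor-loss coefficient ΣK = 3·5.3 = 15.9.
ΔP = [f·L/D + ΣK]·(ρV²/2) = [0.04888·385/0.1214 + 15.9]·(1264·4.261²/2) = [155 + 15.9]·1.147e+04 = 1.961e+06 Pa.
ΔP = 1.961e+06 Pa = 1961 kPa.

ΔP ≈ 1961 kPa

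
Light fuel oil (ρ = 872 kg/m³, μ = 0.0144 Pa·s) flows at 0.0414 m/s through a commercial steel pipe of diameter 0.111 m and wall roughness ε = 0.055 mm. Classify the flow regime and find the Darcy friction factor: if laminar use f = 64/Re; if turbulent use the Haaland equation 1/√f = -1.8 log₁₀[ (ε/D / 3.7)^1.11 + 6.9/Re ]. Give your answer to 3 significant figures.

Re = ρVD/μ = 872·0.0414·0.111/0.0144 = 278.3.
Re < 2300 → laminar, so f = 64/Re = 0.23 (roughness is irrelevant in laminar flow).

f ≈ 0.230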